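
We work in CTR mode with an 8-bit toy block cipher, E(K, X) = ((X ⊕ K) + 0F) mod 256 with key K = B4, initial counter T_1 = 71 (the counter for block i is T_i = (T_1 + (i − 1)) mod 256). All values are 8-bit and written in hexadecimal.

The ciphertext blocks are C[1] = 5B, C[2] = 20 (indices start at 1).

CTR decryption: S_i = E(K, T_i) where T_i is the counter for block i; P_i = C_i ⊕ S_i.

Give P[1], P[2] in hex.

P[1] = 8F, P[2] = F5

P[1]: T = 71, S = E(K, T) = D4; 5B ⊕ D4 = 8F.
P[2]: T = 72, S = E(K, T) = D5; 20 ⊕ D5 = F5.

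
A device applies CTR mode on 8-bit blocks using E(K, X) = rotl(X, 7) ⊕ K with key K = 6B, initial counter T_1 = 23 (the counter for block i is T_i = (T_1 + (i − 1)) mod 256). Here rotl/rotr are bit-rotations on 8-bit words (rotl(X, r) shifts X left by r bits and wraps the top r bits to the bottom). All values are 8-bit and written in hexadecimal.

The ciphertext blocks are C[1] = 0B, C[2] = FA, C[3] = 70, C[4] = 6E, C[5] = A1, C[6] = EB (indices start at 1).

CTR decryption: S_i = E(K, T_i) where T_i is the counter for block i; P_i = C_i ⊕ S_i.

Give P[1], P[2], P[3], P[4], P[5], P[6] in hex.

P[1] = F1, P[2] = 83, P[3] = 89, P[4] = 16, P[5] = 59, P[6] = 94

P[1]: T = 23, S = E(K, T) = FA; 0B ⊕ FA = F1.
P[2]: T = 24, S = E(K, T) = 79; FA ⊕ 79 = 83.
P[3]: T = 25, S = E(K, T) = F9; 70 ⊕ F9 = 89.
P[4]: T = 26, S = E(K, T) = 78; 6E ⊕ 78 = 16.
P[5]: T = 27, S = E(K, T) = F8; A1 ⊕ F8 = 59.
P[6]: T = 28, S = E(K, T) = 7F; EB ⊕ 7F = 94.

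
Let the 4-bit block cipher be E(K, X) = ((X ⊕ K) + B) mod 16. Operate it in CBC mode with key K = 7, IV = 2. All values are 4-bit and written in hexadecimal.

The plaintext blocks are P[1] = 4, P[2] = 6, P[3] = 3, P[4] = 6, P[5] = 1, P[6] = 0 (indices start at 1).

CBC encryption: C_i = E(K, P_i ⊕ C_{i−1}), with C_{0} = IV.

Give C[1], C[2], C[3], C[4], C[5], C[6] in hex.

C[1] = C, C[2] = 8, C[3] = 7, C[4] = 1, C[5] = 2, C[6] = 0

C[1]: P[1] ⊕ 2 = 6; E(K, 6) = C.
C[2]: P[2] ⊕ C = A; E(K, A) = 8.
C[3]: P[3] ⊕ 8 = B; E(K, B) = 7.
C[4]: P[4] ⊕ 7 = 1; E(K, 1) = 1.
C[5]: P[5] ⊕ 1 = 0; E(K, 0) = 2.
C[6]: P[6] ⊕ 2 = 2; E(K, 2) = 0.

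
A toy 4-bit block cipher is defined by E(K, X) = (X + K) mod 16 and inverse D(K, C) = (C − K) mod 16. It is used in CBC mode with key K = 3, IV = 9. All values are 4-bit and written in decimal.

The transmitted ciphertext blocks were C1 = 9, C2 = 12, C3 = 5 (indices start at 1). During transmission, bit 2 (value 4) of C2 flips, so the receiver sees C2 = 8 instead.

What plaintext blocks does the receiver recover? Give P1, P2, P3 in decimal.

CBC decryption: P_i = D(K, C_i) ⊕ C_{i−1}, with C_{0} = IV.
Only C2 changed, to 8. In CBC, a change in C_i garbles P_i and flips the same bit in P_{i+1}. Decrypting the received ciphertext:
P1: D(K, 9) = 6; 6 ⊕ 9 = 15.
P2: D(K, 8) = 5; 5 ⊕ 9 = 12.
P3: D(K, 5) = 2; 2 ⊕ 8 = 10.
Blocks that differ from the original plaintext: P2, P3.

P1 = 15, P2 = 12, P3 = 10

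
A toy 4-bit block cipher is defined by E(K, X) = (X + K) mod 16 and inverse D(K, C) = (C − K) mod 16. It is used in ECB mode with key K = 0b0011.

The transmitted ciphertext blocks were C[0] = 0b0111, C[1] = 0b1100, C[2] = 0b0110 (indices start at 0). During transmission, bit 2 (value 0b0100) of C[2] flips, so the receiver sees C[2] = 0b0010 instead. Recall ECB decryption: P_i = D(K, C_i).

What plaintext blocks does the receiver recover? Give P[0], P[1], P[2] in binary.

Only C[2] changed, to 0b0010. In ECB, a change in C_i affects only P_i. Decrypting the received ciphertext:
P[0]: D(K, 0b0111) = 0b0100.
P[1]: D(K, 0b1100) = 0b1001.
P[2]: D(K, 0b0010) = 0b1111.
Blocks that differ from the original plaintext: P[2].

P[0] = 0b0100, P[1] = 0b1001, P[2] = 0b1111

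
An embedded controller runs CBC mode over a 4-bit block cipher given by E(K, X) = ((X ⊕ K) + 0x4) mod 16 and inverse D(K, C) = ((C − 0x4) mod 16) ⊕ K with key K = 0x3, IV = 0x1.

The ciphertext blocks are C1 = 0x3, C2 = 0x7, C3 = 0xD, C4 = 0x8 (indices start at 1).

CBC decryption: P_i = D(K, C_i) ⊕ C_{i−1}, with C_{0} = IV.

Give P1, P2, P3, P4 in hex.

P1 = 0xD, P2 = 0x3, P3 = 0xD, P4 = 0xA

P1: D(K, 0x3) = 0xC; 0xC ⊕ 0x1 = 0xD.
P2: D(K, 0x7) = 0x0; 0x0 ⊕ 0x3 = 0x3.
P3: D(K, 0xD) = 0xA; 0xA ⊕ 0x7 = 0xD.
P4: D(K, 0x8) = 0x7; 0x7 ⊕ 0xD = 0xA.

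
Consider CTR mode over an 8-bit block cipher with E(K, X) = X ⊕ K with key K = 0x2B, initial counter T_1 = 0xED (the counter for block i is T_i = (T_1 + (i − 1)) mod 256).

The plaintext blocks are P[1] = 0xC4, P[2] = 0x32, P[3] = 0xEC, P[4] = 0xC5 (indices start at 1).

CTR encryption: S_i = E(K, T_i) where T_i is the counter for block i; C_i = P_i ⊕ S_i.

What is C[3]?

C[3] = 0x28

C[1]: T = 0xED, S = E(K, T) = 0xC6; 0xC4 ⊕ 0xC6 = 0x02.
C[2]: T = 0xEE, S = E(K, T) = 0xC5; 0x32 ⊕ 0xC5 = 0xF7.
C[3]: T = 0xEF, S = E(K, T) = 0xC4; 0xEC ⊕ 0xC4 = 0x28.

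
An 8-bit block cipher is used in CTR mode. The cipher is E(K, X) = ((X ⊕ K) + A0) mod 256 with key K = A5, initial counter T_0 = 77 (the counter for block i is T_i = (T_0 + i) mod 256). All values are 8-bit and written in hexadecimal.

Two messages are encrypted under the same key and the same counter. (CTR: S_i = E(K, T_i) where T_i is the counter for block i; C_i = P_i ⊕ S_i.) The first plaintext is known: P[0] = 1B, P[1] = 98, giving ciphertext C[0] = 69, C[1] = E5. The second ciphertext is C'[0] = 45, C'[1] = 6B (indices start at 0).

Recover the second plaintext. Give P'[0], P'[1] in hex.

In CTR with a reused counter, both messages share the same keystream S_i, so C_i ⊕ C'_i = P_i ⊕ P'_i and thus P'_i = P_i ⊕ C_i ⊕ C'_i.
P'[0]: 1B ⊕ 69 ⊕ 45 = 37.
P'[1]: 98 ⊕ E5 ⊕ 6B = 16.

P'[0] = 37, P'[1] = 16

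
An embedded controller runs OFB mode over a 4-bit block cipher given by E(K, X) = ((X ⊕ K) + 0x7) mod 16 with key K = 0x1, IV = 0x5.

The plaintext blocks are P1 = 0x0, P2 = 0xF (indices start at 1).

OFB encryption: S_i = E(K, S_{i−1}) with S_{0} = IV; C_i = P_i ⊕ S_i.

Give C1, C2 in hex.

C1 = 0xB, C2 = 0xE

C1: S = E(K, 0x5) = 0xB; 0x0 ⊕ 0xB = 0xB.
C2: S = E(K, 0xB) = 0x1; 0xF ⊕ 0x1 = 0xE.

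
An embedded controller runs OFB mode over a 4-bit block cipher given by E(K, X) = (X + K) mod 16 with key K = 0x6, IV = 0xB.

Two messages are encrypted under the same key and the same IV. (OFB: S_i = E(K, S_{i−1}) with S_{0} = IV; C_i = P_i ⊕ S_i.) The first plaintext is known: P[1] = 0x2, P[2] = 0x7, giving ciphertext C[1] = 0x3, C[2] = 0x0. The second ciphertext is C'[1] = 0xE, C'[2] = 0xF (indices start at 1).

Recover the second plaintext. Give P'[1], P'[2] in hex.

P'[1] = 0xF, P'[2] = 0x8

In OFB with a reused IV, both messages share the same keystream S_i, so C_i ⊕ C'_i = P_i ⊕ P'_i and thus P'_i = P_i ⊕ C_i ⊕ C'_i.
P'[1]: 0x2 ⊕ 0x3 ⊕ 0xE = 0xF.
P'[2]: 0x7 ⊕ 0x0 ⊕ 0xF = 0x8.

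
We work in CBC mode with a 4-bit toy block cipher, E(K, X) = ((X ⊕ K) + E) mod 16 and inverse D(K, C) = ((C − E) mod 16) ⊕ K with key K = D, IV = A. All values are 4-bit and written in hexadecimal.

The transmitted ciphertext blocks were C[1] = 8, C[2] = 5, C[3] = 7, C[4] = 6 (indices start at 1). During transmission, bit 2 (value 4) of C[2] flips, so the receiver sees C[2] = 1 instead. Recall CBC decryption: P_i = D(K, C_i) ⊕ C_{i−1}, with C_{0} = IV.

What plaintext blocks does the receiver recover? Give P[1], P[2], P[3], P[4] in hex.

P[1] = D, P[2] = 6, P[3] = 5, P[4] = 2

Only C[2] changed, to 1. In CBC, a change in C_i garbles P_i and flips the same bit in P_{i+1}. Decrypting the received ciphertext:
P[1]: D(K, 8) = 7; 7 ⊕ A = D.
P[2]: D(K, 1) = E; E ⊕ 8 = 6.
P[3]: D(K, 7) = 4; 4 ⊕ 1 = 5.
P[4]: D(K, 6) = 5; 5 ⊕ 7 = 2.
Blocks that differ from the original plaintext: P[2], P[3].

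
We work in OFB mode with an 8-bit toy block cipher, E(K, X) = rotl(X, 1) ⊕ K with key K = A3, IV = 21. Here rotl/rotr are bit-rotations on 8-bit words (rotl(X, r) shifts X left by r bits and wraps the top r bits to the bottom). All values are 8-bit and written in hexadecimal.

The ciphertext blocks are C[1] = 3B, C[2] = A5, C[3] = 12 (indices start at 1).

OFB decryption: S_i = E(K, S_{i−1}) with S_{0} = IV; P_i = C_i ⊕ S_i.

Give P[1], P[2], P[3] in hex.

P[1]: S = E(K, 21) = E1; 3B ⊕ E1 = DA.
P[2]: S = E(K, E1) = 60; A5 ⊕ 60 = C5.
P[3]: S = E(K, 60) = 63; 12 ⊕ 63 = 71.

P[1] = DA, P[2] = C5, P[3] = 71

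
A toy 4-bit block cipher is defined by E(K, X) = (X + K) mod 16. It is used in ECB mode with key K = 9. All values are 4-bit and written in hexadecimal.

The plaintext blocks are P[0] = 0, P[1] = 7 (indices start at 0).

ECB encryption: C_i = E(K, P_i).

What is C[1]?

C[1] = 0

C[1]: E(K, 7) = 0.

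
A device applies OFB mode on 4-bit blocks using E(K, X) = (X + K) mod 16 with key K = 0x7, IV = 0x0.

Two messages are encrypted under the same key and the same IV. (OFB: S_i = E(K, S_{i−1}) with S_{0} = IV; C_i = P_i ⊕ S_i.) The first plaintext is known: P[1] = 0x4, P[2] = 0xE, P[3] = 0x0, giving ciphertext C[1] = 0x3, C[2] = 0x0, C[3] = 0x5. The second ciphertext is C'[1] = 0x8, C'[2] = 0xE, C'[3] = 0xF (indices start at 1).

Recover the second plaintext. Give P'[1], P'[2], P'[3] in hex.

P'[1] = 0xF, P'[2] = 0x0, P'[3] = 0xA

In OFB with a reused IV, both messages share the same keystream S_i, so C_i ⊕ C'_i = P_i ⊕ P'_i and thus P'_i = P_i ⊕ C_i ⊕ C'_i.
P'[1]: 0x4 ⊕ 0x3 ⊕ 0x8 = 0xF.
P'[2]: 0xE ⊕ 0x0 ⊕ 0xE = 0x0.
P'[3]: 0x0 ⊕ 0x5 ⊕ 0xF = 0xA.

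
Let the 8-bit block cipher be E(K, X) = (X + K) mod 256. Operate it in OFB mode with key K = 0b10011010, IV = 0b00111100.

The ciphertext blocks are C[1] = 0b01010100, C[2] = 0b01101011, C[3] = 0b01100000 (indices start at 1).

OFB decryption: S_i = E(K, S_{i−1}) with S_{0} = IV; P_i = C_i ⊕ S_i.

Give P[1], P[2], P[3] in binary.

P[1]: S = E(K, 0b00111100) = 0b11010110; 0b01010100 ⊕ 0b11010110 = 0b10000010.
P[2]: S = E(K, 0b11010110) = 0b01110000; 0b01101011 ⊕ 0b01110000 = 0b00011011.
P[3]: S = E(K, 0b01110000) = 0b00001010; 0b01100000 ⊕ 0b00001010 = 0b01101010.

P[1] = 0b10000010, P[2] = 0b00011011, P[3] = 0b01101010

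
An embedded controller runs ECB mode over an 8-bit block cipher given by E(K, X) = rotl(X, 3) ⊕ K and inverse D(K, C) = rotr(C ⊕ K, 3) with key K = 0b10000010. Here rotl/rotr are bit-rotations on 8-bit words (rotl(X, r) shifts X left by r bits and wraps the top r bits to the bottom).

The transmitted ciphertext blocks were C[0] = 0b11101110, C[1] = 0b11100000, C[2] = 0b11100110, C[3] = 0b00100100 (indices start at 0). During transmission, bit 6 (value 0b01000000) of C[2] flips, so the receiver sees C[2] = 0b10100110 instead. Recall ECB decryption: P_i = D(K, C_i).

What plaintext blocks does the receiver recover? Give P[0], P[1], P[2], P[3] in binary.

P[0] = 0b10001101, P[1] = 0b01001100, P[2] = 0b10000100, P[3] = 0b11010100

Only C[2] changed, to 0b10100110. In ECB, a change in C_i affects only P_i. Decrypting the received ciphertext:
P[0]: D(K, 0b11101110) = 0b10001101.
P[1]: D(K, 0b11100000) = 0b01001100.
P[2]: D(K, 0b10100110) = 0b10000100.
P[3]: D(K, 0b00100100) = 0b11010100.
Blocks that differ from the original plaintext: P[2].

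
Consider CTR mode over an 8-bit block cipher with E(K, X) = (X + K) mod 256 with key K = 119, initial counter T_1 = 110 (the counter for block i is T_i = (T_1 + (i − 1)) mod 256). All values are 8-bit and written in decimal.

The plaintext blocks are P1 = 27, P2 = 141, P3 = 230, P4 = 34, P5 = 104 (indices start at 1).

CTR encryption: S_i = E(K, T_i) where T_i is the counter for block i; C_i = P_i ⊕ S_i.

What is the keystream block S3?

231

C1: T = 110, S = E(K, T) = 229; 27 ⊕ 229 = 254.
C2: T = 111, S = E(K, T) = 230; 141 ⊕ 230 = 107.
C3: T = 112, S = E(K, T) = 231; 230 ⊕ 231 = 1.
So S3 = 231.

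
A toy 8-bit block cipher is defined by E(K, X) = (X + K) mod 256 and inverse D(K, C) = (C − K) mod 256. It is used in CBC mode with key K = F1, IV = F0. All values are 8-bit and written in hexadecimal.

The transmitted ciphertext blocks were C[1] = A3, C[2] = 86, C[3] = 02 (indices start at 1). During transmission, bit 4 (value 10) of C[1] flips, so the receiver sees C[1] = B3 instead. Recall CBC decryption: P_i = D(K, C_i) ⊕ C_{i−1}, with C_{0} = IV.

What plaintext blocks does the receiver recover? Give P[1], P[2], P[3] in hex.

Only C[1] changed, to B3. In CBC, a change in C_i garbles P_i and flips the same bit in P_{i+1}. Decrypting the received ciphertext:
P[1]: D(K, B3) = C2; C2 ⊕ F0 = 32.
P[2]: D(K, 86) = 95; 95 ⊕ B3 = 26.
P[3]: D(K, 02) = 11; 11 ⊕ 86 = 97.
Blocks that differ from the original plaintext: P[1], P[2].

P[1] = 32, P[2] = 26, P[3] = 97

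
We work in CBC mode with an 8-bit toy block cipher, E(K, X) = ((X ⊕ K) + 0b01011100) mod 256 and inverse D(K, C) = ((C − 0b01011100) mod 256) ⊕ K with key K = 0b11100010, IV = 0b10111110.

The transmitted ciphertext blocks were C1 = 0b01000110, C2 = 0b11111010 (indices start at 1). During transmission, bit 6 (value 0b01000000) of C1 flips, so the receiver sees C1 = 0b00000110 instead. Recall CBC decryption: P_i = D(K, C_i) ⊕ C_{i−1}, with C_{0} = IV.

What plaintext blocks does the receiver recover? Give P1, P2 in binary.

P1 = 0b11110110, P2 = 0b01111010

Only C1 changed, to 0b00000110. In CBC, a change in C_i garbles P_i and flips the same bit in P_{i+1}. Decrypting the received ciphertext:
P1: D(K, 0b00000110) = 0b01001000; 0b01001000 ⊕ 0b10111110 = 0b11110110.
P2: D(K, 0b11111010) = 0b01111100; 0b01111100 ⊕ 0b00000110 = 0b01111010.
Blocks that differ from the original plaintext: P1, P2.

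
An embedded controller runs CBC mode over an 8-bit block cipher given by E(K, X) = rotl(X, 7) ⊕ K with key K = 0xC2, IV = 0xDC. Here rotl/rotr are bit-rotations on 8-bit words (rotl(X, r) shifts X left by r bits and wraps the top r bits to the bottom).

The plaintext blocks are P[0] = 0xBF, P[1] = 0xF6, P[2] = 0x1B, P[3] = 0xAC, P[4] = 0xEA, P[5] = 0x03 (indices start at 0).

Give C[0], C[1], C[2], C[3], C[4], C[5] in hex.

CBC encryption: C_i = E(K, P_i ⊕ C_{i−1}), with C_{−1} = IV.
C[0]: P[0] ⊕ 0xDC = 0x63; E(K, 0x63) = 0x73.
C[1]: P[1] ⊕ 0x73 = 0x85; E(K, 0x85) = 0x00.
C[2]: P[2] ⊕ 0x00 = 0x1B; E(K, 0x1B) = 0x4F.
C[3]: P[3] ⊕ 0x4F = 0xE3; E(K, 0xE3) = 0x33.
C[4]: P[4] ⊕ 0x33 = 0xD9; E(K, 0xD9) = 0x2E.
C[5]: P[5] ⊕ 0x2E = 0x2D; E(K, 0x2D) = 0x54.

C[0] = 0x73, C[1] = 0x00, C[2] = 0x4F, C[3] = 0x33, C[4] = 0x2E, C[5] = 0x54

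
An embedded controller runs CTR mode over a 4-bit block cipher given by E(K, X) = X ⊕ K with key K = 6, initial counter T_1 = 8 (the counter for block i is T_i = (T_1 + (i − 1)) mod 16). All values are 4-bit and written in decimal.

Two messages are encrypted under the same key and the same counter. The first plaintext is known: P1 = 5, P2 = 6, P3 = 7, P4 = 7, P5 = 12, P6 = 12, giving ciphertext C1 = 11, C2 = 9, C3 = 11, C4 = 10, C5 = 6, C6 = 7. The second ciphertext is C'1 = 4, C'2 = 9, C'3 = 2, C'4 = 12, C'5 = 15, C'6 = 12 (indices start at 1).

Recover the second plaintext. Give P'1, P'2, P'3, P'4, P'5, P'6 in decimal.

In CTR with a reused counter, both messages share the same keystream S_i, so C_i ⊕ C'_i = P_i ⊕ P'_i and thus P'_i = P_i ⊕ C_i ⊕ C'_i.
P'1: 5 ⊕ 11 ⊕ 4 = 10.
P'2: 6 ⊕ 9 ⊕ 9 = 6.
P'3: 7 ⊕ 11 ⊕ 2 = 14.
P'4: 7 ⊕ 10 ⊕ 12 = 1.
P'5: 12 ⊕ 6 ⊕ 15 = 5.
P'6: 12 ⊕ 7 ⊕ 12 = 7.

P'1 = 10, P'2 = 6, P'3 = 14, P'4 = 1, P'5 = 5, P'6 = 7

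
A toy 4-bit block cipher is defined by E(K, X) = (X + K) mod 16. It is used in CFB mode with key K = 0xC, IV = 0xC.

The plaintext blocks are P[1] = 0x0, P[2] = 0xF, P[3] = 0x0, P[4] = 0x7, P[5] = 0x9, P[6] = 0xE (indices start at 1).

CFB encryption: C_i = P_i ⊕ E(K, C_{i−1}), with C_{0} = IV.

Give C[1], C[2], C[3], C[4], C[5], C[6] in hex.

C[1] = 0x8, C[2] = 0xB, C[3] = 0x7, C[4] = 0x4, C[5] = 0x9, C[6] = 0xB

C[1]: E(K, 0xC) = 0x8; 0x0 ⊕ 0x8 = 0x8.
C[2]: E(K, 0x8) = 0x4; 0xF ⊕ 0x4 = 0xB.
C[3]: E(K, 0xB) = 0x7; 0x0 ⊕ 0x7 = 0x7.
C[4]: E(K, 0x7) = 0x3; 0x7 ⊕ 0x3 = 0x4.
C[5]: E(K, 0x4) = 0x0; 0x9 ⊕ 0x0 = 0x9.
C[6]: E(K, 0x9) = 0x5; 0xE ⊕ 0x5 = 0xB.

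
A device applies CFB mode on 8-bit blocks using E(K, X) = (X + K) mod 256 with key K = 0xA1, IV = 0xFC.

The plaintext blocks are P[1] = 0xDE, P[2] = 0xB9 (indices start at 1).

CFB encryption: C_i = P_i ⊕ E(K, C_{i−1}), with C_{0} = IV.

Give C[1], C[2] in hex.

C[1]: E(K, 0xFC) = 0x9D; 0xDE ⊕ 0x9D = 0x43.
C[2]: E(K, 0x43) = 0xE4; 0xB9 ⊕ 0xE4 = 0x5D.

C[1] = 0x43, C[2] = 0x5D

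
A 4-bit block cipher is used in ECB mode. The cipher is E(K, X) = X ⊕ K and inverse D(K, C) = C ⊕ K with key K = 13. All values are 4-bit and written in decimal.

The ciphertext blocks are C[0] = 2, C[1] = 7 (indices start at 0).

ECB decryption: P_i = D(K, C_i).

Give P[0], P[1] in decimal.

P[0] = 15, P[1] = 10

P[0]: D(K, 2) = 15.
P[1]: D(K, 7) = 10.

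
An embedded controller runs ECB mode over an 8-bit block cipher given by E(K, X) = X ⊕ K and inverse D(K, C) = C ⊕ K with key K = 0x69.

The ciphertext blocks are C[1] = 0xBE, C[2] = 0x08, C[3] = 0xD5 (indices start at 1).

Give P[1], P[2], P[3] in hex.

ECB decryption: P_i = D(K, C_i).
P[1]: D(K, 0xBE) = 0xD7.
P[2]: D(K, 0x08) = 0x61.
P[3]: D(K, 0xD5) = 0xBC.

P[1] = 0xD7, P[2] = 0x61, P[3] = 0xBC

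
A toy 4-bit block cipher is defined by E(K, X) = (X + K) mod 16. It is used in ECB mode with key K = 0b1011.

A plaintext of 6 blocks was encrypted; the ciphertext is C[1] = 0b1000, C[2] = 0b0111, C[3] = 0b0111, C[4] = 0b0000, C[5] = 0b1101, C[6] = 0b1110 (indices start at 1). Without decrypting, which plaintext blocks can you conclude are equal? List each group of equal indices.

P[2] = P[3]

ECB encrypts each block independently with the same key, so equal ciphertext blocks imply equal plaintext blocks.
C[2] = C[3] = 0b0111, so P[2] = P[3].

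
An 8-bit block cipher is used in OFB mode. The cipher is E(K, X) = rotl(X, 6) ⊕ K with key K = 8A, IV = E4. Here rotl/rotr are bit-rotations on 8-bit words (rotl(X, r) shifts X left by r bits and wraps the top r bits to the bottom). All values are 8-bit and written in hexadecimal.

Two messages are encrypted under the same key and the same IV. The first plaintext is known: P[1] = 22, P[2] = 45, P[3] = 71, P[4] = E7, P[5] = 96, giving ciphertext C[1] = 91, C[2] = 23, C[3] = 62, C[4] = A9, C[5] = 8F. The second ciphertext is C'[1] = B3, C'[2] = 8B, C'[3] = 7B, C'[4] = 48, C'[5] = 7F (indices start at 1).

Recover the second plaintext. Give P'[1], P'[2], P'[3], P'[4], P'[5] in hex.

P'[1] = 00, P'[2] = ED, P'[3] = 68, P'[4] = 06, P'[5] = 66

In OFB with a reused IV, both messages share the same keystream S_i, so C_i ⊕ C'_i = P_i ⊕ P'_i and thus P'_i = P_i ⊕ C_i ⊕ C'_i.
P'[1]: 22 ⊕ 91 ⊕ B3 = 00.
P'[2]: 45 ⊕ 23 ⊕ 8B = ED.
P'[3]: 71 ⊕ 62 ⊕ 7B = 68.
P'[4]: E7 ⊕ A9 ⊕ 48 = 06.
P'[5]: 96 ⊕ 8F ⊕ 7F = 66.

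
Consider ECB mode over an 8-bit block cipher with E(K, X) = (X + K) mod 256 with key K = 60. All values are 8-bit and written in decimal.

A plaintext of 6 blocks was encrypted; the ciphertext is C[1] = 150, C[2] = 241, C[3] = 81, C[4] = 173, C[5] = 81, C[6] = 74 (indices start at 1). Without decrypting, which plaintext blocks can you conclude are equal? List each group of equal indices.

ECB encrypts each block independently with the same key, so equal ciphertext blocks imply equal plaintext blocks.
C[3] = C[5] = 81, so P[3] = P[5].

P[3] = P[5]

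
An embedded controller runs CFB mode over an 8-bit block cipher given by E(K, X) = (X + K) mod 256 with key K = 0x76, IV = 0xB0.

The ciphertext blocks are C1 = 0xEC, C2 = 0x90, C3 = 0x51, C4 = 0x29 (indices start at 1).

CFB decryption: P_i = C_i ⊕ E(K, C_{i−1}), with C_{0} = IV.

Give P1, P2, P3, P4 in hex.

P1 = 0xCA, P2 = 0xF2, P3 = 0x57, P4 = 0xEE

P1: E(K, 0xB0) = 0x26; 0xEC ⊕ 0x26 = 0xCA.
P2: E(K, 0xEC) = 0x62; 0x90 ⊕ 0x62 = 0xF2.
P3: E(K, 0x90) = 0x06; 0x51 ⊕ 0x06 = 0x57.
P4: E(K, 0x51) = 0xC7; 0x29 ⊕ 0xC7 = 0xEE.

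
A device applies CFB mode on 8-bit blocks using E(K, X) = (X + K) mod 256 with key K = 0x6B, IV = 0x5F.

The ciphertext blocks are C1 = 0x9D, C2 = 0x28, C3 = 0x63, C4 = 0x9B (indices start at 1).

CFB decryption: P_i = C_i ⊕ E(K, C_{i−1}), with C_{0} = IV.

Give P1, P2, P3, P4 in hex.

P1 = 0x57, P2 = 0x20, P3 = 0xF0, P4 = 0x55

P1: E(K, 0x5F) = 0xCA; 0x9D ⊕ 0xCA = 0x57.
P2: E(K, 0x9D) = 0x08; 0x28 ⊕ 0x08 = 0x20.
P3: E(K, 0x28) = 0x93; 0x63 ⊕ 0x93 = 0xF0.
P4: E(K, 0x63) = 0xCE; 0x9B ⊕ 0xCE = 0x55.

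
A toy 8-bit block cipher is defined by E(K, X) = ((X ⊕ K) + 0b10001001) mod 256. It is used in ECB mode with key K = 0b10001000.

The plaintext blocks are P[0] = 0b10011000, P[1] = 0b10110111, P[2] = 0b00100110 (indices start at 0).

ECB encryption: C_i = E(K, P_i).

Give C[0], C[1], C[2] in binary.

C[0]: E(K, 0b10011000) = 0b10011001.
C[1]: E(K, 0b10110111) = 0b11001000.
C[2]: E(K, 0b00100110) = 0b00110111.

C[0] = 0b10011001, C[1] = 0b11001000, C[2] = 0b00110111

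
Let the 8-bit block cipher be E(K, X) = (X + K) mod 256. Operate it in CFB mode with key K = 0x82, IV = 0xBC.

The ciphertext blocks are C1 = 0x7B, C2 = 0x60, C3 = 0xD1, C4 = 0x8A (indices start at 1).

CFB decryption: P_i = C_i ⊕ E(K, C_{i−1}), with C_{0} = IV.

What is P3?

P3: E(K, 0x60) = 0xE2; 0xD1 ⊕ 0xE2 = 0x33.

P3 = 0x33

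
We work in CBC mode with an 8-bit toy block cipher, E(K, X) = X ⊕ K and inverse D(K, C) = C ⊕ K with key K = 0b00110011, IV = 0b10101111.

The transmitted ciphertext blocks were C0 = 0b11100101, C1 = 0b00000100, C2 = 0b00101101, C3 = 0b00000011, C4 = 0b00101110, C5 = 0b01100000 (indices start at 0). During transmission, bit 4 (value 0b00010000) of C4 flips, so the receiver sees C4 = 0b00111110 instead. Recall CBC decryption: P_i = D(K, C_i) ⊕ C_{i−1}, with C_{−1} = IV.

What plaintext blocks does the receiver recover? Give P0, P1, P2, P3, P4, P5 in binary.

P0 = 0b01111001, P1 = 0b11010010, P2 = 0b00011010, P3 = 0b00011101, P4 = 0b00001110, P5 = 0b01101101

Only C4 changed, to 0b00111110. In CBC, a change in C_i garbles P_i and flips the same bit in P_{i+1}. Decrypting the received ciphertext:
P0: D(K, 0b11100101) = 0b11010110; 0b11010110 ⊕ 0b10101111 = 0b01111001.
P1: D(K, 0b00000100) = 0b00110111; 0b00110111 ⊕ 0b11100101 = 0b11010010.
P2: D(K, 0b00101101) = 0b00011110; 0b00011110 ⊕ 0b00000100 = 0b00011010.
P3: D(K, 0b00000011) = 0b00110000; 0b00110000 ⊕ 0b00101101 = 0b00011101.
P4: D(K, 0b00111110) = 0b00001101; 0b00001101 ⊕ 0b00000011 = 0b00001110.
P5: D(K, 0b01100000) = 0b01010011; 0b01010011 ⊕ 0b00111110 = 0b01101101.
Blocks that differ from the original plaintext: P4, P5.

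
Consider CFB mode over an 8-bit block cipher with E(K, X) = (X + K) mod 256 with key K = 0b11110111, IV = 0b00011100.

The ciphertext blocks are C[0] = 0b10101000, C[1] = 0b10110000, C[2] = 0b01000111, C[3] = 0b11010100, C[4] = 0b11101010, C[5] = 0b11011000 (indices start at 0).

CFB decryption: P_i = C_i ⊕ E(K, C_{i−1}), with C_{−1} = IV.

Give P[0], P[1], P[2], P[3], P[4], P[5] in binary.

P[0]: E(K, 0b00011100) = 0b00010011; 0b10101000 ⊕ 0b00010011 = 0b10111011.
P[1]: E(K, 0b10101000) = 0b10011111; 0b10110000 ⊕ 0b10011111 = 0b00101111.
P[2]: E(K, 0b10110000) = 0b10100111; 0b01000111 ⊕ 0b10100111 = 0b11100000.
P[3]: E(K, 0b01000111) = 0b00111110; 0b11010100 ⊕ 0b00111110 = 0b11101010.
P[4]: E(K, 0b11010100) = 0b11001011; 0b11101010 ⊕ 0b11001011 = 0b00100001.
P[5]: E(K, 0b11101010) = 0b11100001; 0b11011000 ⊕ 0b11100001 = 0b00111001.

P[0] = 0b10111011, P[1] = 0b00101111, P[2] = 0b11100000, P[3] = 0b11101010, P[4] = 0b00100001, P[5] = 0b00111001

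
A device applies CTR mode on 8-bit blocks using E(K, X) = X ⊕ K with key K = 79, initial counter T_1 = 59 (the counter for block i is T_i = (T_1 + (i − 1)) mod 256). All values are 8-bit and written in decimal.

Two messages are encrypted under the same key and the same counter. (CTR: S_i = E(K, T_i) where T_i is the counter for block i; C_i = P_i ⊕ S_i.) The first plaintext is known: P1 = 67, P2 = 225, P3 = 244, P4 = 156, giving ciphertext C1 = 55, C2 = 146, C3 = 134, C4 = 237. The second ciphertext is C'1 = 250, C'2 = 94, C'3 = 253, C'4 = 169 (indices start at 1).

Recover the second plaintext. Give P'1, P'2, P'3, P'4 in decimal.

In CTR with a reused counter, both messages share the same keystream S_i, so C_i ⊕ C'_i = P_i ⊕ P'_i and thus P'_i = P_i ⊕ C_i ⊕ C'_i.
P'1: 67 ⊕ 55 ⊕ 250 = 142.
P'2: 225 ⊕ 146 ⊕ 94 = 45.
P'3: 244 ⊕ 134 ⊕ 253 = 143.
P'4: 156 ⊕ 237 ⊕ 169 = 216.

P'1 = 142, P'2 = 45, P'3 = 143, P'4 = 216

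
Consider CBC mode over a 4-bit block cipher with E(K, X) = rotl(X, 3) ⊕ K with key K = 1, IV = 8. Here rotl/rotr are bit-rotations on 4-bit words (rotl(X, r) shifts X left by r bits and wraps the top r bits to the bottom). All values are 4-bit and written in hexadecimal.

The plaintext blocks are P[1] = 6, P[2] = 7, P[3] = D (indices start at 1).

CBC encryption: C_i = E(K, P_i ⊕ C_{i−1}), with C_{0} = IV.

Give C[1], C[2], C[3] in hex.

C[1] = 6, C[2] = 9, C[3] = 3

C[1]: P[1] ⊕ 8 = E; E(K, E) = 6.
C[2]: P[2] ⊕ 6 = 1; E(K, 1) = 9.
C[3]: P[3] ⊕ 9 = 4; E(K, 4) = 3.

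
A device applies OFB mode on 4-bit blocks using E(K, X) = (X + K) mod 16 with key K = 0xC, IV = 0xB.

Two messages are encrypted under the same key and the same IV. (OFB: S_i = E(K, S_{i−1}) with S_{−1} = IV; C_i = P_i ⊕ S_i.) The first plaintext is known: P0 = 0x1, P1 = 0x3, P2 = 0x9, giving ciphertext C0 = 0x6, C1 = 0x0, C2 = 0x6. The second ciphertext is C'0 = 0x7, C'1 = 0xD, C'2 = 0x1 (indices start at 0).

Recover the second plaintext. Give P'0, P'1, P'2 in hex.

P'0 = 0x0, P'1 = 0xE, P'2 = 0xE

In OFB with a reused IV, both messages share the same keystream S_i, so C_i ⊕ C'_i = P_i ⊕ P'_i and thus P'_i = P_i ⊕ C_i ⊕ C'_i.
P'0: 0x1 ⊕ 0x6 ⊕ 0x7 = 0x0.
P'1: 0x3 ⊕ 0x0 ⊕ 0xD = 0xE.
P'2: 0x9 ⊕ 0x6 ⊕ 0x1 = 0xE.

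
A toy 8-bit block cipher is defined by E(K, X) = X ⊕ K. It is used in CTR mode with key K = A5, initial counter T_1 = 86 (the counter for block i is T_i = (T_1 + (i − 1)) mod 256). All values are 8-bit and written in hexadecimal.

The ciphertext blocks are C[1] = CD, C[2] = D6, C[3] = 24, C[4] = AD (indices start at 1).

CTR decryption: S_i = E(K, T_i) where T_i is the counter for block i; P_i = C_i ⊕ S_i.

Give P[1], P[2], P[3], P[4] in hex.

P[1] = EE, P[2] = F4, P[3] = 09, P[4] = 81

P[1]: T = 86, S = E(K, T) = 23; CD ⊕ 23 = EE.
P[2]: T = 87, S = E(K, T) = 22; D6 ⊕ 22 = F4.
P[3]: T = 88, S = E(K, T) = 2D; 24 ⊕ 2D = 09.
P[4]: T = 89, S = E(K, T) = 2C; AD ⊕ 2C = 81.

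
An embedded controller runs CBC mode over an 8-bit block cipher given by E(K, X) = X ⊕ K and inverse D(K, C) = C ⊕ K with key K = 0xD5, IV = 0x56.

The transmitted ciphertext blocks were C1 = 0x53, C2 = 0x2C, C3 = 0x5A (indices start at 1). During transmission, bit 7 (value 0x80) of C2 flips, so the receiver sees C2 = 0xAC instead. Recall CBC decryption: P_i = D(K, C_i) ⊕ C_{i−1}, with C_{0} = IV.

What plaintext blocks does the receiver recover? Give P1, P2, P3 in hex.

Only C2 changed, to 0xAC. In CBC, a change in C_i garbles P_i and flips the same bit in P_{i+1}. Decrypting the received ciphertext:
P1: D(K, 0x53) = 0x86; 0x86 ⊕ 0x56 = 0xD0.
P2: D(K, 0xAC) = 0x79; 0x79 ⊕ 0x53 = 0x2A.
P3: D(K, 0x5A) = 0x8F; 0x8F ⊕ 0xAC = 0x23.
Blocks that differ from the original plaintext: P2, P3.

P1 = 0xD0, P2 = 0x2A, P3 = 0x23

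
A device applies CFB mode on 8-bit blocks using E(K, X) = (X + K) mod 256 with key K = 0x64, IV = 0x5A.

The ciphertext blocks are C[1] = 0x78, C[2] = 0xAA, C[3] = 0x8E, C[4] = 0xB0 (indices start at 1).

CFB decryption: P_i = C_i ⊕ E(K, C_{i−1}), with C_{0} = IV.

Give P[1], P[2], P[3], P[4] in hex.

P[1] = 0xC6, P[2] = 0x76, P[3] = 0x80, P[4] = 0x42

P[1]: E(K, 0x5A) = 0xBE; 0x78 ⊕ 0xBE = 0xC6.
P[2]: E(K, 0x78) = 0xDC; 0xAA ⊕ 0xDC = 0x76.
P[3]: E(K, 0xAA) = 0x0E; 0x8E ⊕ 0x0E = 0x80.
P[4]: E(K, 0x8E) = 0xF2; 0xB0 ⊕ 0xF2 = 0x42.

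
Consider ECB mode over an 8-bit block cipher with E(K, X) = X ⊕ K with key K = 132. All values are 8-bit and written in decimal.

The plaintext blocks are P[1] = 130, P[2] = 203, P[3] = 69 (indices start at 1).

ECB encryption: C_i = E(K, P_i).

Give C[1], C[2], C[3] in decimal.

C[1] = 6, C[2] = 79, C[3] = 193

C[1]: E(K, 130) = 6.
C[2]: E(K, 203) = 79.
C[3]: E(K, 69) = 193.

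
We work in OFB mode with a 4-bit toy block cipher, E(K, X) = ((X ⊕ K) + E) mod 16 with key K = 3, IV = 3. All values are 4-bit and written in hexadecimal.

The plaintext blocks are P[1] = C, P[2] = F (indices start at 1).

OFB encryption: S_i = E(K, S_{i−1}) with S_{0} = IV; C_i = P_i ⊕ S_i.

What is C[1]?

C[1] = 2

C[1]: S = E(K, 3) = E; C ⊕ E = 2.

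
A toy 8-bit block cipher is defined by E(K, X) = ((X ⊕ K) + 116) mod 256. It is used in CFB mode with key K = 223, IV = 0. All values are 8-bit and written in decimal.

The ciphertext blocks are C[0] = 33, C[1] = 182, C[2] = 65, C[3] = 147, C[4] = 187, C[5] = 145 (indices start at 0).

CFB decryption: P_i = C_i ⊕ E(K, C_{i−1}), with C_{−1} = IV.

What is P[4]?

P[4] = 123

P[4]: E(K, 147) = 192; 187 ⊕ 192 = 123.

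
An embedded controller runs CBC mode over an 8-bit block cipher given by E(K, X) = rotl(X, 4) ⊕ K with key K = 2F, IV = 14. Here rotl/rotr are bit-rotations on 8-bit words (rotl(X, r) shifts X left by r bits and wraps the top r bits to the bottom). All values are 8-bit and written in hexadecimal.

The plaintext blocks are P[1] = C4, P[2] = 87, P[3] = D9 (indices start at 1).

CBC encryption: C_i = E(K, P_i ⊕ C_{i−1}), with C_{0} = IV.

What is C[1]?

C[1]: P[1] ⊕ 14 = D0; E(K, D0) = 22.

C[1] = 22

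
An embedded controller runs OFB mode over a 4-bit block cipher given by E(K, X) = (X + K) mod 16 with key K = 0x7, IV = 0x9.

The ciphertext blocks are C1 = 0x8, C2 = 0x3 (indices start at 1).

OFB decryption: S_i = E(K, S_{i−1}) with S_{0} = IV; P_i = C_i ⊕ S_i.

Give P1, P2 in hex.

P1: S = E(K, 0x9) = 0x0; 0x8 ⊕ 0x0 = 0x8.
P2: S = E(K, 0x0) = 0x7; 0x3 ⊕ 0x7 = 0x4.

P1 = 0x8, P2 = 0x4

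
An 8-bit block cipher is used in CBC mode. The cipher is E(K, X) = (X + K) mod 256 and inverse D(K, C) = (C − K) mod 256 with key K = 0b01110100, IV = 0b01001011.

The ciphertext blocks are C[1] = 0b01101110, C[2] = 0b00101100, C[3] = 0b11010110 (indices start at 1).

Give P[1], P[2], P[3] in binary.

CBC decryption: P_i = D(K, C_i) ⊕ C_{i−1}, with C_{0} = IV.
P[1]: D(K, 0b01101110) = 0b11111010; 0b11111010 ⊕ 0b01001011 = 0b10110001.
P[2]: D(K, 0b00101100) = 0b10111000; 0b10111000 ⊕ 0b01101110 = 0b11010110.
P[3]: D(K, 0b11010110) = 0b01100010; 0b01100010 ⊕ 0b00101100 = 0b01001110.

P[1] = 0b10110001, P[2] = 0b11010110, P[3] = 0b01001110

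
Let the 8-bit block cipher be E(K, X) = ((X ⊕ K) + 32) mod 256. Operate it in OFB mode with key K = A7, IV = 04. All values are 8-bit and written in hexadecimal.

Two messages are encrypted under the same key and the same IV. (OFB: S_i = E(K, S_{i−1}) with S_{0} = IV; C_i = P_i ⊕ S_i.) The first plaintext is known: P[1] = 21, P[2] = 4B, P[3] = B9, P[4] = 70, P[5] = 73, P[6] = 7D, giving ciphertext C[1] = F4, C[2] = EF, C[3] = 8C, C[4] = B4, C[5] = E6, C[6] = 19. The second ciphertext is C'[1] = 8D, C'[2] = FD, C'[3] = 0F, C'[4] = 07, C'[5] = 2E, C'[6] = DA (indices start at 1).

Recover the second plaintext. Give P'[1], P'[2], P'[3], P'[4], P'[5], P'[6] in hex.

P'[1] = 58, P'[2] = 59, P'[3] = 3A, P'[4] = C3, P'[5] = BB, P'[6] = BE

In OFB with a reused IV, both messages share the same keystream S_i, so C_i ⊕ C'_i = P_i ⊕ P'_i and thus P'_i = P_i ⊕ C_i ⊕ C'_i.
P'[1]: 21 ⊕ F4 ⊕ 8D = 58.
P'[2]: 4B ⊕ EF ⊕ FD = 59.
P'[3]: B9 ⊕ 8C ⊕ 0F = 3A.
P'[4]: 70 ⊕ B4 ⊕ 07 = C3.
P'[5]: 73 ⊕ E6 ⊕ 2E = BB.
P'[6]: 7D ⊕ 19 ⊕ DA = BE.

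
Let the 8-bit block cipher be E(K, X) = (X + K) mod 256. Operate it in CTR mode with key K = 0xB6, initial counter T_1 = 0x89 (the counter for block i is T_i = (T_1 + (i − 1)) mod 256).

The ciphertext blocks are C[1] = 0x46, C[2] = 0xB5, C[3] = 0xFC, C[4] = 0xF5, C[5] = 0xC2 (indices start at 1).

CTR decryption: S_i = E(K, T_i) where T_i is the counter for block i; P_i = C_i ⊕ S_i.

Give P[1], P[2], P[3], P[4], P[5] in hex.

P[1] = 0x79, P[2] = 0xF5, P[3] = 0xBD, P[4] = 0xB7, P[5] = 0x81

P[1]: T = 0x89, S = E(K, T) = 0x3F; 0x46 ⊕ 0x3F = 0x79.
P[2]: T = 0x8A, S = E(K, T) = 0x40; 0xB5 ⊕ 0x40 = 0xF5.
P[3]: T = 0x8B, S = E(K, T) = 0x41; 0xFC ⊕ 0x41 = 0xBD.
P[4]: T = 0x8C, S = E(K, T) = 0x42; 0xF5 ⊕ 0x42 = 0xB7.
P[5]: T = 0x8D, S = E(K, T) = 0x43; 0xC2 ⊕ 0x43 = 0x81.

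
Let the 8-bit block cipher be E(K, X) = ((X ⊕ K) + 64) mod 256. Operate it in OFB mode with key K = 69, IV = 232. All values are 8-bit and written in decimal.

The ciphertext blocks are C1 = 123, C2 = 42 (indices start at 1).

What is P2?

OFB decryption: S_i = E(K, S_{i−1}) with S_{0} = IV; P_i = C_i ⊕ S_i.
P1: S = E(K, 232) = 237; 123 ⊕ 237 = 150.
P2: S = E(K, 237) = 232; 42 ⊕ 232 = 194.

P2 = 194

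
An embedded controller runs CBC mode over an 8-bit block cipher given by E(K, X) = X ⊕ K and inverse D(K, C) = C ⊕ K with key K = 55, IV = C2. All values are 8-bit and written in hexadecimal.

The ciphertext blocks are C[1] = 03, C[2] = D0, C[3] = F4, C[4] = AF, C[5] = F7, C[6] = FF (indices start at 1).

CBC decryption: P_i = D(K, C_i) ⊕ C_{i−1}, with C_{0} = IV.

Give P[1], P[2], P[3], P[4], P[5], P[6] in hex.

P[1] = 94, P[2] = 86, P[3] = 71, P[4] = 0E, P[5] = 0D, P[6] = 5D

P[1]: D(K, 03) = 56; 56 ⊕ C2 = 94.
P[2]: D(K, D0) = 85; 85 ⊕ 03 = 86.
P[3]: D(K, F4) = A1; A1 ⊕ D0 = 71.
P[4]: D(K, AF) = FA; FA ⊕ F4 = 0E.
P[5]: D(K, F7) = A2; A2 ⊕ AF = 0D.
P[6]: D(K, FF) = AA; AA ⊕ F7 = 5D.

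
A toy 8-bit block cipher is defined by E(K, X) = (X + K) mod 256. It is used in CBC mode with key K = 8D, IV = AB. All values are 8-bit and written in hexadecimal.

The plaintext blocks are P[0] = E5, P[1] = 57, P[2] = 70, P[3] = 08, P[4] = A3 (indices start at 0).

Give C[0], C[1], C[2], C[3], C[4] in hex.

CBC encryption: C_i = E(K, P_i ⊕ C_{i−1}), with C_{−1} = IV.
C[0]: P[0] ⊕ AB = 4E; E(K, 4E) = DB.
C[1]: P[1] ⊕ DB = 8C; E(K, 8C) = 19.
C[2]: P[2] ⊕ 19 = 69; E(K, 69) = F6.
C[3]: P[3] ⊕ F6 = FE; E(K, FE) = 8B.
C[4]: P[4] ⊕ 8B = 28; E(K, 28) = B5.

C[0] = DB, C[1] = 19, C[2] = F6, C[3] = 8B, C[4] = B5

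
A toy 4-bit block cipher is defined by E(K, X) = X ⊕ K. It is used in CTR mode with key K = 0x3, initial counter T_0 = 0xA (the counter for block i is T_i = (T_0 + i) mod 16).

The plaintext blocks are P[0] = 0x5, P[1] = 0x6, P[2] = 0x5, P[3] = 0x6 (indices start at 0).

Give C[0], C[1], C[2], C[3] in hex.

CTR encryption: S_i = E(K, T_i) where T_i is the counter for block i; C_i = P_i ⊕ S_i.
C[0]: T = 0xA, S = E(K, T) = 0x9; 0x5 ⊕ 0x9 = 0xC.
C[1]: T = 0xB, S = E(K, T) = 0x8; 0x6 ⊕ 0x8 = 0xE.
C[2]: T = 0xC, S = E(K, T) = 0xF; 0x5 ⊕ 0xF = 0xA.
C[3]: T = 0xD, S = E(K, T) = 0xE; 0x6 ⊕ 0xE = 0x8.

C[0] = 0xC, C[1] = 0xE, C[2] = 0xA, C[3] = 0x8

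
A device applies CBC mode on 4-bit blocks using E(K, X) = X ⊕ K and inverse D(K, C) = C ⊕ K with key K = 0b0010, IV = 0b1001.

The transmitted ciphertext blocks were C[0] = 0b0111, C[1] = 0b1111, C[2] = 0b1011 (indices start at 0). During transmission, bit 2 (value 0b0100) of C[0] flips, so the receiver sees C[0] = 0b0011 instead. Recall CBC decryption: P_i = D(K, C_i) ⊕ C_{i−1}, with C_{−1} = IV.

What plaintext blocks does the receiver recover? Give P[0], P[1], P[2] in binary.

P[0] = 0b1000, P[1] = 0b1110, P[2] = 0b0110

Only C[0] changed, to 0b0011. In CBC, a change in C_i garbles P_i and flips the same bit in P_{i+1}. Decrypting the received ciphertext:
P[0]: D(K, 0b0011) = 0b0001; 0b0001 ⊕ 0b1001 = 0b1000.
P[1]: D(K, 0b1111) = 0b1101; 0b1101 ⊕ 0b0011 = 0b1110.
P[2]: D(K, 0b1011) = 0b1001; 0b1001 ⊕ 0b1111 = 0b0110.
Blocks that differ from the original plaintext: P[0], P[1].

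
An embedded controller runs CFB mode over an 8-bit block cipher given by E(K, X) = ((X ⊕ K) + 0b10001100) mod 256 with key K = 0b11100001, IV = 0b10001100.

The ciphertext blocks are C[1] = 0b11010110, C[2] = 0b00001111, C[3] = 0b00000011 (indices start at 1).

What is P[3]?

CFB decryption: P_i = C_i ⊕ E(K, C_{i−1}), with C_{0} = IV.
P[3]: E(K, 0b00001111) = 0b01111010; 0b00000011 ⊕ 0b01111010 = 0b01111001.

P[3] = 0b01111001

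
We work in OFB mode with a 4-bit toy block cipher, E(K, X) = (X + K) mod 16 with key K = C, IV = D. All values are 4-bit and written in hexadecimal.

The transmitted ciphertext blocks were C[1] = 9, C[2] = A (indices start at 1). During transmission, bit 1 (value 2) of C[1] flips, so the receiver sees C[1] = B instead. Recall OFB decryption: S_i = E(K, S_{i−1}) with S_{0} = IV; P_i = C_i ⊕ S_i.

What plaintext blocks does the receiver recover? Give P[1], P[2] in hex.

P[1] = 2, P[2] = F

Only C[1] changed, to B. In OFB, a change in C_i flips the same bit in P_i only; the keystream is unaffected. Decrypting the received ciphertext:
P[1]: S = E(K, D) = 9; B ⊕ 9 = 2.
P[2]: S = E(K, 9) = 5; A ⊕ 5 = F.
Blocks that differ from the original plaintext: P[1].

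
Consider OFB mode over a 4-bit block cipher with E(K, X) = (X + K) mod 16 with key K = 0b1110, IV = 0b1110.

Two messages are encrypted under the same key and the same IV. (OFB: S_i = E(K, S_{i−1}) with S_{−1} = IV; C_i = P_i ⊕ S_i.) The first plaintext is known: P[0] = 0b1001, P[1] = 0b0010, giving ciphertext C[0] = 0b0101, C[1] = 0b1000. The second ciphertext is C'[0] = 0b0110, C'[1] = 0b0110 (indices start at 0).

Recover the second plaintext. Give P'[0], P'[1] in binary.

P'[0] = 0b1010, P'[1] = 0b1100

In OFB with a reused IV, both messages share the same keystream S_i, so C_i ⊕ C'_i = P_i ⊕ P'_i and thus P'_i = P_i ⊕ C_i ⊕ C'_i.
P'[0]: 0b1001 ⊕ 0b0101 ⊕ 0b0110 = 0b1010.
P'[1]: 0b0010 ⊕ 0b1000 ⊕ 0b0110 = 0b1100.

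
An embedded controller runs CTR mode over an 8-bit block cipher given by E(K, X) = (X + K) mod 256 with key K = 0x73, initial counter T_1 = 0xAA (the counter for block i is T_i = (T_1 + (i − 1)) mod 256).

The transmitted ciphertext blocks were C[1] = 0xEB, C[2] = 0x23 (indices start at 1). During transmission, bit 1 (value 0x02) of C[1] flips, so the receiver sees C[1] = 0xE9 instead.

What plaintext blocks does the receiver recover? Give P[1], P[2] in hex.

CTR decryption: S_i = E(K, T_i) where T_i is the counter for block i; P_i = C_i ⊕ S_i.
Only C[1] changed, to 0xE9. In CTR, a change in C_i flips the same bit in P_i only; the keystream is unaffected. Decrypting the received ciphertext:
P[1]: T = 0xAA, S = E(K, T) = 0x1D; 0xE9 ⊕ 0x1D = 0xF4.
P[2]: T = 0xAB, S = E(K, T) = 0x1E; 0x23 ⊕ 0x1E = 0x3D.
Blocks that differ from the original plaintext: P[1].

P[1] = 0xF4, P[2] = 0x3D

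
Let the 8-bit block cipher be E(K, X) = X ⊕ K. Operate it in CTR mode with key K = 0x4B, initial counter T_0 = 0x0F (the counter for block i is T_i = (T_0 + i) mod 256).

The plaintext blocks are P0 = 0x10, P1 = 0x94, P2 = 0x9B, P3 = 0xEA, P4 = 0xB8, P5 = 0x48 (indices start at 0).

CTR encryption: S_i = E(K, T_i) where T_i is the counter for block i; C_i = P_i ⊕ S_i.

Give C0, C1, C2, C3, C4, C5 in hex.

C0: T = 0x0F, S = E(K, T) = 0x44; 0x10 ⊕ 0x44 = 0x54.
C1: T = 0x10, S = E(K, T) = 0x5B; 0x94 ⊕ 0x5B = 0xCF.
C2: T = 0x11, S = E(K, T) = 0x5A; 0x9B ⊕ 0x5A = 0xC1.
C3: T = 0x12, S = E(K, T) = 0x59; 0xEA ⊕ 0x59 = 0xB3.
C4: T = 0x13, S = E(K, T) = 0x58; 0xB8 ⊕ 0x58 = 0xE0.
C5: T = 0x14, S = E(K, T) = 0x5F; 0x48 ⊕ 0x5F = 0x17.

C0 = 0x54, C1 = 0xCF, C2 = 0xC1, C3 = 0xB3, C4 = 0xE0, C5 = 0x17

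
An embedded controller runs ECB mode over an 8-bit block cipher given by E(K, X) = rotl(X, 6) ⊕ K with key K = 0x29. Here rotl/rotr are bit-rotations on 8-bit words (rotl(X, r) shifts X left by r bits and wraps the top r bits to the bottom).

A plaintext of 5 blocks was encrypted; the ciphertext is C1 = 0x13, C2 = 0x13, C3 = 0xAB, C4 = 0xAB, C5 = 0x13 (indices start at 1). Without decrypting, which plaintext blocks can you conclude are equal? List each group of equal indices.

P1 = P2 = P5; P3 = P4

ECB encrypts each block independently with the same key, so equal ciphertext blocks imply equal plaintext blocks.
C1 = C2 = C5 = 0x13, so P1 = P2 = P5.
C3 = C4 = 0xAB, so P3 = P4.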